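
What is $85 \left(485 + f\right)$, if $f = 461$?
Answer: $80410$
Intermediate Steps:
$85 \left(485 + f\right) = 85 \left(485 + 461\right) = 85 \cdot 946 = 80410$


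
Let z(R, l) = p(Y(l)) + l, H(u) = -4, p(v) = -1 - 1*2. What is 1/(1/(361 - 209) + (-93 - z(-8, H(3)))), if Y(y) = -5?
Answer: -152/13071 ≈ -0.011629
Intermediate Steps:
p(v) = -3 (p(v) = -1 - 2 = -3)
z(R, l) = -3 + l
1/(1/(361 - 209) + (-93 - z(-8, H(3)))) = 1/(1/(361 - 209) + (-93 - (-3 - 4))) = 1/(1/152 + (-93 - 1*(-7))) = 1/(1/152 + (-93 + 7)) = 1/(1/152 - 86) = 1/(-13071/152) = -152/13071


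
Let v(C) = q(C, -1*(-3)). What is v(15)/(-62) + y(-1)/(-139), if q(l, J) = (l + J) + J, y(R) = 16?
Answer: -3911/8618 ≈ -0.45382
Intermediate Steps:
q(l, J) = l + 2*J (q(l, J) = (J + l) + J = l + 2*J)
v(C) = 6 + C (v(C) = C + 2*(-1*(-3)) = C + 2*3 = C + 6 = 6 + C)
v(15)/(-62) + y(-1)/(-139) = (6 + 15)/(-62) + 16/(-139) = 21*(-1/62) + 16*(-1/139) = -21/62 - 16/139 = -3911/8618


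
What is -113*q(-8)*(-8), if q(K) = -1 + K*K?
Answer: 56952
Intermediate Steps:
q(K) = -1 + K**2
-113*q(-8)*(-8) = -113*(-1 + (-8)**2)*(-8) = -113*(-1 + 64)*(-8) = -113*63*(-8) = -7119*(-8) = 56952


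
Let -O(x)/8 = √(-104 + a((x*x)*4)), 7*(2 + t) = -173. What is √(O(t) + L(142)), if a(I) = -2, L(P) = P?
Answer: √(142 - 8*I*√106) ≈ 12.373 - 3.3285*I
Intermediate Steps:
t = -187/7 (t = -2 + (⅐)*(-173) = -2 - 173/7 = -187/7 ≈ -26.714)
O(x) = -8*I*√106 (O(x) = -8*√(-104 - 2) = -8*I*√106)
√(O(t) + L(142)) = √(-8*I*√106 + 142) = √(142 - 8*I*√106)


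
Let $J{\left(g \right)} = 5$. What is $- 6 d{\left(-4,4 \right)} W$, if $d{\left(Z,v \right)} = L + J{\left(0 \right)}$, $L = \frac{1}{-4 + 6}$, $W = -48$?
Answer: $1584$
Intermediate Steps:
$L = \frac{1}{2} \approx 0.5$
$d{\left(Z,v \right)} = \frac{11}{2}$ ($d{\left(Z,v \right)} = \frac{1}{2} + 5 = \frac{11}{2}$)
$- 6 d{\left(-4,4 \right)} W = - 6 \cdot \frac{11}{2} \left(-48\right) = \left(-6\right) \left(-264\right) = 1584$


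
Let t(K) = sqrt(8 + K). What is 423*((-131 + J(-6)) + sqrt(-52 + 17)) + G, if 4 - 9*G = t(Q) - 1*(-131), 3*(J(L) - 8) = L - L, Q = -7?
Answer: -468389/9 + 423*I*sqrt(35) ≈ -52043.0 + 2502.5*I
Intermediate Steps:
J(L) = 8 (J(L) = 8 + (L - L)/3 = 8 + (1/3)*0 = 8 + 0 = 8)
G = -128/9 (G = 4/9 - (sqrt(8 - 7) - 1*(-131))/9 = 4/9 - (sqrt(1) + 131)/9 = 4/9 - (1 + 131)/9 = 4/9 - 1/9*132 = 4/9 - 44/3 = -128/9 ≈ -14.222)
423*((-131 + J(-6)) + sqrt(-52 + 17)) + G = 423*((-131 + 8) + sqrt(-52 + 17)) - 128/9 = 423*(-123 + sqrt(-35)) - 128/9 = 423*(-123 + I*sqrt(35)) - 128/9 = (-52029 + 423*I*sqrt(35)) - 128/9 = -468389/9 + 423*I*sqrt(35)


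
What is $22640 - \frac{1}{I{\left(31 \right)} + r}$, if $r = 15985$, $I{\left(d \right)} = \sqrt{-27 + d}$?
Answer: $\frac{361945679}{15987} \approx 22640.0$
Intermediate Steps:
$22640 - \frac{1}{I{\left(31 \right)} + r} = 22640 - \frac{1}{\sqrt{-27 + 31} + 15985} = 22640 - \frac{1}{\sqrt{4} + 15985} = 22640 - \frac{1}{2 + 15985} = 22640 - \frac{1}{15987} = \frac{361945679}{15987}$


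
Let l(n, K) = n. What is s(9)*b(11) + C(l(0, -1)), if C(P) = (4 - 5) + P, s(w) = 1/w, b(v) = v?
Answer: 2/9 ≈ 0.22222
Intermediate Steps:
C(P) = -1 + P
s(9)*b(11) + C(l(0, -1)) = 11/9 + (-1 + 0) = (⅑)*11 - 1 = 11/9 - 1 = 2/9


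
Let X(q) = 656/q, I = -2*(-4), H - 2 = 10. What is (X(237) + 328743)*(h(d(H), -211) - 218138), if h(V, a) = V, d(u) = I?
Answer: -5665035834370/79 ≈ -7.1709e+10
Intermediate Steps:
H = 12 (H = 2 + 10 = 12)
I = 8
d(u) = 8
(X(237) + 328743)*(h(d(H), -211) - 218138) = (656/237 + 328743)*(8 - 218138) = (656*(1/237) + 328743)*(-218130) = (656/237 + 328743)*(-218130) = (77912747/237)*(-218130) = -5665035834370/79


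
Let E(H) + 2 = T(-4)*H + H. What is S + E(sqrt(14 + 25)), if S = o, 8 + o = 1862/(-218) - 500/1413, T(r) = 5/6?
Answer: -2910173/154017 + 11*sqrt(39)/6 ≈ -7.4460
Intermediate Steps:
T(r) = 5/6 (T(r) = 5*(1/6) = 5/6)
o = -2602139/154017 (o = -8 + (1862/(-218) - 500/1413) = -8 + (1862*(-1/218) - 500*1/1413) = -8 + (-931/109 - 500/1413) = -8 - 1370003/154017 = -2602139/154017 ≈ -16.895)
E(H) = -2 + 11*H/6 (E(H) = -2 + (5*H/6 + H) = -2 + 11*H/6)
S = -2602139/154017 ≈ -16.895
S + E(sqrt(14 + 25)) = -2602139/154017 + (-2 + 11*sqrt(14 + 25)/6) = -2602139/154017 + (-2 + 11*sqrt(39)/6) = -2910173/154017 + 11*sqrt(39)/6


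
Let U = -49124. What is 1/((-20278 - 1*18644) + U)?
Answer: -1/88046 ≈ -1.1358e-5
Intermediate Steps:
1/((-20278 - 1*18644) + U) = 1/((-20278 - 1*18644) - 49124) = 1/((-20278 - 18644) - 49124) = 1/(-38922 - 49124) = 1/(-88046) = -1/88046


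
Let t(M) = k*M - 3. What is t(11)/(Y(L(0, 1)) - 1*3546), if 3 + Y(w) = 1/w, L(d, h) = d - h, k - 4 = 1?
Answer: -26/1775 ≈ -0.014648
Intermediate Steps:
k = 5 (k = 4 + 1 = 5)
Y(w) = -3 + 1/w
t(M) = -3 + 5*M (t(M) = 5*M - 3 = -3 + 5*M)
t(11)/(Y(L(0, 1)) - 1*3546) = (-3 + 5*11)/((-3 + 1/(0 - 1*1)) - 1*3546) = (-3 + 55)/((-3 + 1/(0 - 1)) - 3546) = 52/((-3 + 1/(-1)) - 3546) = 52/((-3 - 1) - 3546) = 52/(-4 - 3546) = 52/(-3550) = 52*(-1/3550) = -26/1775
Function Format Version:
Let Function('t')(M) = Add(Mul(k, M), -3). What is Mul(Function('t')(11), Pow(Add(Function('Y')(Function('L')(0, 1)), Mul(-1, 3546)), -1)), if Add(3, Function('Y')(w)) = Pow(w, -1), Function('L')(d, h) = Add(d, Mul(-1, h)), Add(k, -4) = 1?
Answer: Rational(-26, 1775) ≈ -0.014648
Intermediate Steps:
k = 5 (k = Add(4, 1) = 5)
Function('Y')(w) = Add(-3, Pow(w, -1))
Function('t')(M) = Add(-3, Mul(5, M)) (Function('t')(M) = Add(Mul(5, M), -3) = Add(-3, Mul(5, M)))
Mul(Function('t')(11), Pow(Add(Function('Y')(Function('L')(0, 1)), Mul(-1, 3546)), -1)) = Mul(Add(-3, Mul(5, 11)), Pow(Add(Add(-3, Pow(Add(0, Mul(-1, 1)), -1)), Mul(-1, 3546)), -1)) = Mul(Add(-3, 55), Pow(Add(Add(-3, Pow(Add(0, -1), -1)), -3546), -1)) = Mul(52, Pow(Add(Add(-3, Pow(-1, -1)), -3546), -1)) = Mul(52, Pow(Add(Add(-3, -1), -3546), -1)) = Mul(52, Pow(Add(-4, -3546), -1)) = Mul(52, Pow(-3550, -1)) = Mul(52, Rational(-1, 3550)) = Rational(-26, 1775)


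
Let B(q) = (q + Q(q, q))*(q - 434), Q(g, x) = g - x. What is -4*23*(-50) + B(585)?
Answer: 92935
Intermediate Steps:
B(q) = q*(-434 + q) (B(q) = (q + (q - q))*(q - 434) = (q + 0)*(-434 + q) = q*(-434 + q))
-4*23*(-50) + B(585) = -4*23*(-50) + 585*(-434 + 585) = -92*(-50) + 585*151 = 4600 + 88335 = 92935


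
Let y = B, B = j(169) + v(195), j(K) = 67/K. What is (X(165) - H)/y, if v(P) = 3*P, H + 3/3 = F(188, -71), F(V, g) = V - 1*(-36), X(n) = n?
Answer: -4901/49466 ≈ -0.099078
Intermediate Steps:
F(V, g) = 36 + V (F(V, g) = V + 36 = 36 + V)
H = 223 (H = -1 + (36 + 188) = -1 + 224 = 223)
B = 98932/169 (B = 67/169 + 3*195 = 67*(1/169) + 585 = 67/169 + 585 = 98932/169 ≈ 585.40)
y = 98932/169 ≈ 585.40
(X(165) - H)/y = (165 - 1*223)/(98932/169) = (165 - 223)*(169/98932) = -58*169/98932 = -4901/49466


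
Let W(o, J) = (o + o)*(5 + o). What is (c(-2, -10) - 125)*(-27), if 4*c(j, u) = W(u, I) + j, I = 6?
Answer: 5427/2 ≈ 2713.5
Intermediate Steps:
W(o, J) = 2*o*(5 + o) (W(o, J) = (2*o)*(5 + o) = 2*o*(5 + o))
c(j, u) = j/4 + u*(5 + u)/2 (c(j, u) = (2*u*(5 + u) + j)/4 = (j + 2*u*(5 + u))/4 = j/4 + u*(5 + u)/2)
(c(-2, -10) - 125)*(-27) = (((1/4)*(-2) + (1/2)*(-10)*(5 - 10)) - 125)*(-27) = ((-1/2 + (1/2)*(-10)*(-5)) - 125)*(-27) = ((-1/2 + 25) - 125)*(-27) = (49/2 - 125)*(-27) = -201/2*(-27) = 5427/2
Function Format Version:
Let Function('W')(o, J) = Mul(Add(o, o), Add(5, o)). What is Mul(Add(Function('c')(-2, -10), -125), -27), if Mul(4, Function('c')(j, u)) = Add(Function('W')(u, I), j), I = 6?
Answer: Rational(5427, 2) ≈ 2713.5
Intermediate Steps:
Function('W')(o, J) = Mul(2, o, Add(5, o)) (Function('W')(o, J) = Mul(Mul(2, o), Add(5, o)) = Mul(2, o, Add(5, o)))
Function('c')(j, u) = Add(Mul(Rational(1, 4), j), Mul(Rational(1, 2), u, Add(5, u))) (Function('c')(j, u) = Mul(Rational(1, 4), Add(Mul(2, u, Add(5, u)), j)) = Mul(Rational(1, 4), Add(j, Mul(2, u, Add(5, u)))) = Add(Mul(Rational(1, 4), j), Mul(Rational(1, 2), u, Add(5, u))))
Mul(Add(Function('c')(-2, -10), -125), -27) = Mul(Add(Add(Mul(Rational(1, 4), -2), Mul(Rational(1, 2), -10, Add(5, -10))), -125), -27) = Mul(Add(Add(Rational(-1, 2), Mul(Rational(1, 2), -10, -5)), -125), -27) = Mul(Add(Add(Rational(-1, 2), 25), -125), -27) = Mul(Add(Rational(49, 2), -125), -27) = Mul(Rational(-201, 2), -27) = Rational(5427, 2)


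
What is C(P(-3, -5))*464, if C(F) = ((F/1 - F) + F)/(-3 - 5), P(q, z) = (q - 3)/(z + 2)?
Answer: -116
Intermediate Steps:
P(q, z) = (-3 + q)/(2 + z)
C(F) = -F/8 (C(F) = ((F*1 - F) + F)/(-8) = ((F - F) + F)*(-⅛) = (0 + F)*(-⅛) = F*(-⅛) = -F/8)
C(P(-3, -5))*464 = -(-3 - 3)/(8*(2 - 5))*464 = -(-6)/(8*(-3))*464 = -(-1)*(-6)/24*464 = -⅛*2*464 = -¼*464 = -116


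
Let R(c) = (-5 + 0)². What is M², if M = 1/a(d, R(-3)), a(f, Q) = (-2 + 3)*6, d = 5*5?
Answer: 1/36 ≈ 0.027778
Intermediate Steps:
R(c) = 25 (R(c) = (-5)² = 25)
d = 25
a(f, Q) = 6 (a(f, Q) = 1*6 = 6)
M = ⅙ (M = 1/6 = ⅙ ≈ 0.16667)
M² = (⅙)² = 1/36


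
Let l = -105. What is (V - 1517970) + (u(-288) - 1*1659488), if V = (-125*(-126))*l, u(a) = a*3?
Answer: -4832072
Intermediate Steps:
u(a) = 3*a
V = -1653750 (V = -125*(-126)*(-105) = 15750*(-105) = -1653750)
(V - 1517970) + (u(-288) - 1*1659488) = (-1653750 - 1517970) + (3*(-288) - 1*1659488) = -3171720 + (-864 - 1659488) = -3171720 - 1660352 = -4832072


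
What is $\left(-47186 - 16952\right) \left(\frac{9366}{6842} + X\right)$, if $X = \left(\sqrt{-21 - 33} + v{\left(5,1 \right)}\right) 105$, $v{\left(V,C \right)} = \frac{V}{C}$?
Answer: $- \frac{115493809704}{3421} - 20203470 i \sqrt{6} \approx -3.376 \cdot 10^{7} - 4.9488 \cdot 10^{7} i$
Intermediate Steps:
$X = 525 + 315 i \sqrt{6}$ ($X = \left(\sqrt{-21 - 33} + \frac{5}{1}\right) 105 = \left(\sqrt{-54} + 5 \cdot 1\right) 105 = \left(3 i \sqrt{6} + 5\right) 105 = \left(5 + 3 i \sqrt{6}\right) 105 = 525 + 315 i \sqrt{6} \approx 525.0 + 771.59 i$)
$\left(-47186 - 16952\right) \left(\frac{9366}{6842} + X\right) = \left(-47186 - 16952\right) \left(\frac{9366}{6842} + \left(525 + 315 i \sqrt{6}\right)\right) = - 64138 \left(9366 \cdot \frac{1}{6842} + \left(525 + 315 i \sqrt{6}\right)\right) = - 64138 \left(\frac{4683}{3421} + \left(525 + 315 i \sqrt{6}\right)\right) = - 64138 \left(\frac{1800708}{3421} + 315 i \sqrt{6}\right) = - \frac{115493809704}{3421} - 20203470 i \sqrt{6}$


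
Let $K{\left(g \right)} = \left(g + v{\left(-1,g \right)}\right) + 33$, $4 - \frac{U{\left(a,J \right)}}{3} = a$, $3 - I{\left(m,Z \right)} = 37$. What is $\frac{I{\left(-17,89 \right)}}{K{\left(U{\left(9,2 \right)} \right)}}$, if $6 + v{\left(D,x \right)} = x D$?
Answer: $- \frac{34}{27} \approx -1.2593$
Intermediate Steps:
$v{\left(D,x \right)} = -6 + D x$ ($v{\left(D,x \right)} = -6 + x D = -6 + D x$)
$I{\left(m,Z \right)} = -34$ ($I{\left(m,Z \right)} = 3 - 37 = -34$)
$U{\left(a,J \right)} = 12 - 3 a$
$K{\left(g \right)} = 27$ ($K{\left(g \right)} = \left(g - \left(6 + g\right)\right) + 33 = -6 + 33 = 27$)
$\frac{I{\left(-17,89 \right)}}{K{\left(U{\left(9,2 \right)} \right)}} = - \frac{34}{27}$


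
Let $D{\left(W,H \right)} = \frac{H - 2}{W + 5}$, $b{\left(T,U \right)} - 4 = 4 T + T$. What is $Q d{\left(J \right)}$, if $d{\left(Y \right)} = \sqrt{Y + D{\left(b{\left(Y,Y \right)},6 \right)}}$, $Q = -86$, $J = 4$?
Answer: $- \frac{172 \sqrt{870}}{29} \approx -174.94$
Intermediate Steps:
$b{\left(T,U \right)} = 4 + 5 T$ ($b{\left(T,U \right)} = 4 + \left(4 T + T\right) = 4 + 5 T$)
$D{\left(W,H \right)} = \frac{-2 + H}{5 + W}$
$d{\left(Y \right)} = \sqrt{Y + \frac{4}{9 + 5 Y}}$ ($d{\left(Y \right)} = \sqrt{Y + \frac{-2 + 6}{5 + \left(4 + 5 Y\right)}} = \sqrt{Y + \frac{1}{9 + 5 Y} 4} = \sqrt{Y + \frac{4}{9 + 5 Y}}$)
$Q d{\left(J \right)} = - 86 \sqrt{\frac{4 + 4 \left(9 + 5 \cdot 4\right)}{9 + 5 \cdot 4}} = - 86 \sqrt{\frac{4 + 4 \left(9 + 20\right)}{9 + 20}} = - 86 \sqrt{\frac{4 + 4 \cdot 29}{29}} = - 86 \sqrt{\frac{4 + 116}{29}} = - 86 \sqrt{\frac{1}{29} \cdot 120} = - 86 \sqrt{\frac{120}{29}} = - 86 \frac{2 \sqrt{870}}{29} = - \frac{172 \sqrt{870}}{29}$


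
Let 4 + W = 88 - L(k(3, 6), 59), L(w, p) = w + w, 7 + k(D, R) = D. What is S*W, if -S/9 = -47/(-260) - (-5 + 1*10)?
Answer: 259371/65 ≈ 3990.3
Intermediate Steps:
k(D, R) = -7 + D
L(w, p) = 2*w
S = 11277/260 (S = -9*(-47/(-260) - (-5 + 1*10)) = -9*(-47*(-1/260) - (-5 + 10)) = -9*(47/260 - 1*5) = -9*(47/260 - 5) = -9*(-1253/260) = 11277/260 ≈ 43.373)
W = 92 (W = -4 + (88 - 2*(-7 + 3)) = -4 + (88 - 2*(-4)) = -4 + (88 - 1*(-8)) = -4 + (88 + 8) = -4 + 96 = 92)
S*W = (11277/260)*92 = 259371/65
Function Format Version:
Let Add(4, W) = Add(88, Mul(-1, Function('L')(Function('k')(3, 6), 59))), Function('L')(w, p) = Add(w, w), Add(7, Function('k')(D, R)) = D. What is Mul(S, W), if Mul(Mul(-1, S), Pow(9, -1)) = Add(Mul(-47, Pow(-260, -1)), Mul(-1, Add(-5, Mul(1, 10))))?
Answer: Rational(259371, 65) ≈ 3990.3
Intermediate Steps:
Function('k')(D, R) = Add(-7, D)
Function('L')(w, p) = Mul(2, w)
S = Rational(11277, 260) (S = Mul(-9, Add(Mul(-47, Pow(-260, -1)), Mul(-1, Add(-5, Mul(1, 10))))) = Mul(-9, Add(Mul(-47, Rational(-1, 260)), Mul(-1, Add(-5, 10)))) = Mul(-9, Add(Rational(47, 260), Mul(-1, 5))) = Mul(-9, Add(Rational(47, 260), -5)) = Mul(-9, Rational(-1253, 260)) = Rational(11277, 260) ≈ 43.373)
W = 92 (W = Add(-4, Add(88, Mul(-1, Mul(2, Add(-7, 3))))) = Add(-4, Add(88, Mul(-1, Mul(2, -4)))) = Add(-4, Add(88, Mul(-1, -8))) = Add(-4, Add(88, 8)) = Add(-4, 96) = 92)
Mul(S, W) = Mul(Rational(11277, 260), 92) = Rational(259371, 65)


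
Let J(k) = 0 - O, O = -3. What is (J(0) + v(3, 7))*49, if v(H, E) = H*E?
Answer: 1176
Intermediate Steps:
J(k) = 3 (J(k) = 0 - 1*(-3) = 0 + 3 = 3)
v(H, E) = E*H
(J(0) + v(3, 7))*49 = (3 + 7*3)*49 = (3 + 21)*49 = 24*49 = 1176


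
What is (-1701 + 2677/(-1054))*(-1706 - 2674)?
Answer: 3932212890/527 ≈ 7.4615e+6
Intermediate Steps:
(-1701 + 2677/(-1054))*(-1706 - 2674) = (-1701 + 2677*(-1/1054))*(-4380) = (-1701 - 2677/1054)*(-4380) = -1795531/1054*(-4380) = 3932212890/527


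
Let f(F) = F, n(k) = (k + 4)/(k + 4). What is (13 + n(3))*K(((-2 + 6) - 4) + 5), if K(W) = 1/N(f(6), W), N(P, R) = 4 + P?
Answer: 7/5 ≈ 1.4000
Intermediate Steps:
n(k) = 1 (n(k) = (4 + k)/(4 + k) = 1)
K(W) = ⅒ (K(W) = 1/(4 + 6) = 1/10 = ⅒)
(13 + n(3))*K(((-2 + 6) - 4) + 5) = (13 + 1)*(⅒) = 14*(⅒) = 7/5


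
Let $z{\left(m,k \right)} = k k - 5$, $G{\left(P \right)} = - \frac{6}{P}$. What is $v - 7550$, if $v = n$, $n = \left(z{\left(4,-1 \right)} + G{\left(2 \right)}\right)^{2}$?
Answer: $-7501$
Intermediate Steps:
$z{\left(m,k \right)} = -5 + k^{2}$ ($z{\left(m,k \right)} = k^{2} - 5 = -5 + k^{2}$)
$n = 49$ ($n = \left(\left(-5 + \left(-1\right)^{2}\right) - \frac{6}{2}\right)^{2} = \left(\left(-5 + 1\right) - 3\right)^{2} = \left(-4 - 3\right)^{2} = \left(-7\right)^{2} = 49$)
$v = 49$
$v - 7550 = 49 - 7550 = -7501$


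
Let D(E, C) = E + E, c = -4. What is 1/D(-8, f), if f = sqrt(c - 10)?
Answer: -1/16 ≈ -0.062500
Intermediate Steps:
f = I*sqrt(14) (f = sqrt(-4 - 10) = sqrt(-14) = I*sqrt(14) ≈ 3.7417*I)
D(E, C) = 2*E
1/D(-8, f) = 1/(2*(-8)) = 1/(-16) = -1/16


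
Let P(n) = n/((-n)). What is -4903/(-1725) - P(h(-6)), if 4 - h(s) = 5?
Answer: 6628/1725 ≈ 3.8423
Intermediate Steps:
h(s) = -1 (h(s) = 4 - 1*5 = 4 - 5 = -1)
P(n) = -1 (P(n) = n*(-1/n) = -1)
-4903/(-1725) - P(h(-6)) = -4903/(-1725) - 1*(-1) = -4903*(-1/1725) + 1 = 4903/1725 + 1 = 6628/1725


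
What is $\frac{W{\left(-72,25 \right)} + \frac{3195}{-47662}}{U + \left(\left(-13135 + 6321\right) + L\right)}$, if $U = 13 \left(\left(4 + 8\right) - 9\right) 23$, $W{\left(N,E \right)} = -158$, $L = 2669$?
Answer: $\frac{7533791}{154806176} \approx 0.048666$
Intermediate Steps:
$U = 897$ ($U = 13 \left(12 - 9\right) 23 = 13 \cdot 3 \cdot 23 = 39 \cdot 23 = 897$)
$\frac{W{\left(-72,25 \right)} + \frac{3195}{-47662}}{U + \left(\left(-13135 + 6321\right) + L\right)} = \frac{-158 + \frac{3195}{-47662}}{897 + \left(\left(-13135 + 6321\right) + 2669\right)} = \frac{-158 + 3195 \left(- \frac{1}{47662}\right)}{897 + \left(-6814 + 2669\right)} = \frac{-158 - \frac{3195}{47662}}{897 - 4145} = - \frac{7533791}{47662 \left(-3248\right)} = \left(- \frac{7533791}{47662}\right) \left(- \frac{1}{3248}\right) = \frac{7533791}{154806176}$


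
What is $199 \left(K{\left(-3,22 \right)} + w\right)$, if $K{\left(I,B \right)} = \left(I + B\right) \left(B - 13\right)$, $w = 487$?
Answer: $130942$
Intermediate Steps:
$K{\left(I,B \right)} = \left(-13 + B\right) \left(B + I\right)$ ($K{\left(I,B \right)} = \left(B + I\right) \left(-13 + B\right) = \left(-13 + B\right) \left(B + I\right)$)
$199 \left(K{\left(-3,22 \right)} + w\right) = 199 \left(\left(22^{2} - 286 - -39 + 22 \left(-3\right)\right) + 487\right) = 199 \left(\left(484 - 286 + 39 - 66\right) + 487\right) = 199 \left(171 + 487\right) = 199 \cdot 658 = 130942$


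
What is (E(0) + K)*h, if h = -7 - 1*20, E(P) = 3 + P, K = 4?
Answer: -189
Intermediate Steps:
h = -27 (h = -7 - 20 = -27)
(E(0) + K)*h = ((3 + 0) + 4)*(-27) = (3 + 4)*(-27) = 7*(-27) = -189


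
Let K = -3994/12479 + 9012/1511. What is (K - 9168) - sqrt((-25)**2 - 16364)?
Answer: -172763264378/18855769 - I*sqrt(15739) ≈ -9162.4 - 125.46*I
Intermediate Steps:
K = 106425814/18855769 (K = -3994*1/12479 + 9012*(1/1511) = -3994/12479 + 9012/1511 = 106425814/18855769 ≈ 5.6442)
(K - 9168) - sqrt((-25)**2 - 16364) = (106425814/18855769 - 9168) - sqrt((-25)**2 - 16364) = -172763264378/18855769 - sqrt(625 - 16364) = -172763264378/18855769 - sqrt(-15739) = -172763264378/18855769 - I*sqrt(15739)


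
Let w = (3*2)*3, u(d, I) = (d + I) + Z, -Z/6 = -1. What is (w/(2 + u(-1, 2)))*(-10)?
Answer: -20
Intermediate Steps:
Z = 6 (Z = -6*(-1) = 6)
u(d, I) = 6 + I + d (u(d, I) = (d + I) + 6 = (I + d) + 6 = 6 + I + d)
w = 18 (w = 6*3 = 18)
(w/(2 + u(-1, 2)))*(-10) = (18/(2 + (6 + 2 - 1)))*(-10) = (18/(2 + 7))*(-10) = (18/9)*(-10) = (18*(1/9))*(-10) = 2*(-10) = -20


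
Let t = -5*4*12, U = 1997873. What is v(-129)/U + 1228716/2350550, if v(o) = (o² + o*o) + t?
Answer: 1266242697084/2348050190075 ≈ 0.53927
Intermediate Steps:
t = -240 (t = -20*12 = -240)
v(o) = -240 + 2*o² (v(o) = (o² + o*o) - 240 = (o² + o²) - 240 = 2*o² - 240 = -240 + 2*o²)
v(-129)/U + 1228716/2350550 = (-240 + 2*(-129)²)/1997873 + 1228716/2350550 = (-240 + 2*16641)*(1/1997873) + 1228716*(1/2350550) = (-240 + 33282)*(1/1997873) + 614358/1175275 = 33042*(1/1997873) + 614358/1175275 = 33042/1997873 + 614358/1175275 = 1266242697084/2348050190075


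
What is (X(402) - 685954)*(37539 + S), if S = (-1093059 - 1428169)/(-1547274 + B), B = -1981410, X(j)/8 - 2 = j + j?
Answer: -7500941586208952/294057 ≈ -2.5508e+10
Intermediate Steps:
X(j) = 16 + 16*j (X(j) = 16 + 8*(j + j) = 16 + 8*(2*j) = 16 + 16*j)
S = 630307/882171 (S = (-1093059 - 1428169)/(-1547274 - 1981410) = -2521228/(-3528684) = -2521228*(-1/3528684) = 630307/882171 ≈ 0.71450)
(X(402) - 685954)*(37539 + S) = ((16 + 16*402) - 685954)*(37539 + 630307/882171) = ((16 + 6432) - 685954)*(33116447476/882171) = (6448 - 685954)*(33116447476/882171) = -679506*33116447476/882171 = -7500941586208952/294057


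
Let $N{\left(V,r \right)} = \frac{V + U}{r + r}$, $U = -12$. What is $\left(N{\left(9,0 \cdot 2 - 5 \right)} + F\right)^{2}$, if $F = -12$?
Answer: $\frac{13689}{100} \approx 136.89$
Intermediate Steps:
$N{\left(V,r \right)} = \frac{-12 + V}{2 r}$ ($N{\left(V,r \right)} = \frac{V - 12}{r + r} = \frac{-12 + V}{2 r}$)
$\left(N{\left(9,0 \cdot 2 - 5 \right)} + F\right)^{2} = \left(\frac{-12 + 9}{2 \left(0 \cdot 2 - 5\right)} - 12\right)^{2} = \left(\frac{1}{2} \frac{1}{0 - 5} \left(-3\right) - 12\right)^{2} = \left(\frac{1}{2} \frac{1}{-5} \left(-3\right) - 12\right)^{2} = \left(\frac{1}{2} \left(- \frac{1}{5}\right) \left(-3\right) - 12\right)^{2} = \left(\frac{3}{10} - 12\right)^{2} = \left(- \frac{117}{10}\right)^{2} = \frac{13689}{100}$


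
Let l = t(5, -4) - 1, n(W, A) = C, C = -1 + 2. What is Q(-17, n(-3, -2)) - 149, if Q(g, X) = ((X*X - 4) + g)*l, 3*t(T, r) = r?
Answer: -307/3 ≈ -102.33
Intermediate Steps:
t(T, r) = r/3
C = 1
n(W, A) = 1
l = -7/3 (l = (⅓)*(-4) - 1 = -4/3 - 1 = -7/3 ≈ -2.3333)
Q(g, X) = 28/3 - 7*g/3 - 7*X²/3 (Q(g, X) = ((X*X - 4) + g)*(-7/3) = ((X² - 4) + g)*(-7/3) = ((-4 + X²) + g)*(-7/3) = (-4 + g + X²)*(-7/3) = 28/3 - 7*g/3 - 7*X²/3)
Q(-17, n(-3, -2)) - 149 = (28/3 - 7/3*(-17) - 7/3*1²) - 149 = (28/3 + 119/3 - 7/3*1) - 149 = (28/3 + 119/3 - 7/3) - 149 = 140/3 - 149 = -307/3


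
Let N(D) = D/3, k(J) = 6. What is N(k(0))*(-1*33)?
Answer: -66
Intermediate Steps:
N(D) = D/3 (N(D) = D*(1/3) = D/3)
N(k(0))*(-1*33) = ((1/3)*6)*(-1*33) = 2*(-33) = -66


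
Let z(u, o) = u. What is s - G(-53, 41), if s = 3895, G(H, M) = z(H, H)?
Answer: 3948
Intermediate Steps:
G(H, M) = H
s - G(-53, 41) = 3895 - 1*(-53) = 3895 + 53 = 3948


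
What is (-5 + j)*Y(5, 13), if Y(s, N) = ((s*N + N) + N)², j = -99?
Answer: -861224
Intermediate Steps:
Y(s, N) = (2*N + N*s)² (Y(s, N) = ((N*s + N) + N)² = ((N + N*s) + N)² = (2*N + N*s)²)
(-5 + j)*Y(5, 13) = (-5 - 99)*(13²*(2 + 5)²) = -17576*7² = -17576*49 = -104*8281 = -861224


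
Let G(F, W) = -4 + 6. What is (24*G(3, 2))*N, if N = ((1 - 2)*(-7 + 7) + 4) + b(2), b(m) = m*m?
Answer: 384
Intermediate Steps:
b(m) = m²
G(F, W) = 2
N = 8 (N = ((1 - 2)*(-7 + 7) + 4) + 2² = (-1*0 + 4) + 4 = (0 + 4) + 4 = 4 + 4 = 8)
(24*G(3, 2))*N = (24*2)*8 = 48*8 = 384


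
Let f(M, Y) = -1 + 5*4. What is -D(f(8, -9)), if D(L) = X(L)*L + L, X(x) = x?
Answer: -380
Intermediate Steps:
f(M, Y) = 19 (f(M, Y) = -1 + 20 = 19)
D(L) = L + L**2 (D(L) = L*L + L = L**2 + L = L + L**2)
-D(f(8, -9)) = -19*(1 + 19) = -19*20 = -1*380 = -380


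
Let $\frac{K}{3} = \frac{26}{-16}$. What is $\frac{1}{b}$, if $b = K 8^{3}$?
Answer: $- \frac{1}{2496} \approx -0.00040064$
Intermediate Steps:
$K = - \frac{39}{8}$ ($K = 3 \frac{26}{-16} = 3 \cdot 26 \left(- \frac{1}{16}\right) = 3 \left(- \frac{13}{8}\right) = - \frac{39}{8} \approx -4.875$)
$b = -2496$ ($b = - \frac{39 \cdot 8^{3}}{8} = \left(- \frac{39}{8}\right) 512 = -2496$)
$\frac{1}{b} = \frac{1}{-2496} = - \frac{1}{2496}$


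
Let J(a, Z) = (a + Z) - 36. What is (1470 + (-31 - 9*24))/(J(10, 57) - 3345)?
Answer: -1223/3314 ≈ -0.36904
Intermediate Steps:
J(a, Z) = -36 + Z + a (J(a, Z) = (Z + a) - 36 = -36 + Z + a)
(1470 + (-31 - 9*24))/(J(10, 57) - 3345) = (1470 + (-31 - 9*24))/((-36 + 57 + 10) - 3345) = (1470 + (-31 - 216))/(31 - 3345) = (1470 - 247)/(-3314) = 1223*(-1/3314) = -1223/3314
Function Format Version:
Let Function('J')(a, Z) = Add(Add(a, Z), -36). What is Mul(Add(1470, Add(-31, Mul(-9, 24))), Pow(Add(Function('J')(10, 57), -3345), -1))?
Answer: Rational(-1223, 3314) ≈ -0.36904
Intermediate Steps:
Function('J')(a, Z) = Add(-36, Z, a) (Function('J')(a, Z) = Add(Add(Z, a), -36) = Add(-36, Z, a))
Mul(Add(1470, Add(-31, Mul(-9, 24))), Pow(Add(Function('J')(10, 57), -3345), -1)) = Mul(Add(1470, Add(-31, Mul(-9, 24))), Pow(Add(Add(-36, 57, 10), -3345), -1)) = Mul(Add(1470, Add(-31, -216)), Pow(Add(31, -3345), -1)) = Mul(Add(1470, -247), Pow(-3314, -1)) = Mul(1223, Rational(-1, 3314)) = Rational(-1223, 3314)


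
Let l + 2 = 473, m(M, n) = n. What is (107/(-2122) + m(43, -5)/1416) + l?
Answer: 707538035/1502376 ≈ 470.95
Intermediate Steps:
l = 471 (l = -2 + 473 = 471)
(107/(-2122) + m(43, -5)/1416) + l = (107/(-2122) - 5/1416) + 471 = (107*(-1/2122) - 5*1/1416) + 471 = (-107/2122 - 5/1416) + 471 = -81061/1502376 + 471 = 707538035/1502376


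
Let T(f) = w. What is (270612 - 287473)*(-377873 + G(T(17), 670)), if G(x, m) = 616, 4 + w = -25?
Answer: 6360930277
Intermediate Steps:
w = -29 (w = -4 - 25 = -29)
T(f) = -29
(270612 - 287473)*(-377873 + G(T(17), 670)) = (270612 - 287473)*(-377873 + 616) = -16861*(-377257) = 6360930277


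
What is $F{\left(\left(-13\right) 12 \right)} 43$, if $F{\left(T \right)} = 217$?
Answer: $9331$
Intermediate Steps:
$F{\left(\left(-13\right) 12 \right)} 43 = 217 \cdot 43 = 9331$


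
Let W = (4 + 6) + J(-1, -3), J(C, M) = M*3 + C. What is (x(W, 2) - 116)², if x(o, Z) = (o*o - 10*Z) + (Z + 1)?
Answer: 17689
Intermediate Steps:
J(C, M) = C + 3*M (J(C, M) = 3*M + C = C + 3*M)
W = 0 (W = (4 + 6) + (-1 + 3*(-3)) = 10 + (-1 - 9) = 10 - 10 = 0)
x(o, Z) = 1 + o² - 9*Z (x(o, Z) = (o² - 10*Z) + (1 + Z) = 1 + o² - 9*Z)
(x(W, 2) - 116)² = ((1 + 0² - 9*2) - 116)² = ((1 + 0 - 18) - 116)² = (-17 - 116)² = (-133)² = 17689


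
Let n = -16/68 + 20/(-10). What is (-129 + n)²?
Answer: 4977361/289 ≈ 17223.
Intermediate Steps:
n = -38/17 (n = -16*1/68 + 20*(-⅒) = -4/17 - 2 = -38/17 ≈ -2.2353)
(-129 + n)² = (-129 - 38/17)² = (-2231/17)² = 4977361/289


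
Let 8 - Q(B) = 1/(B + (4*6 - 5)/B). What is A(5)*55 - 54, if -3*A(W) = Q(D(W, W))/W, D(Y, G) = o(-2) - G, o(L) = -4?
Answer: -25099/300 ≈ -83.663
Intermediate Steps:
D(Y, G) = -4 - G
Q(B) = 8 - 1/(B + 19/B) (Q(B) = 8 - 1/(B + (4*6 - 5)/B) = 8 - 1/(B + (24 - 5)/B) = 8 - 1/(B + 19/B))
A(W) = -(156 + W + 8*(-4 - W)²)/(3*W*(19 + (-4 - W)²)) (A(W) = -(152 - (-4 - W) + 8*(-4 - W)²)/(19 + (-4 - W)²)/(3*W) = -(152 + (4 + W) + 8*(-4 - W)²)/(19 + (-4 - W)²)/(3*W) = -(156 + W + 8*(-4 - W)²)/(19 + (-4 - W)²)/(3*W) = -(156 + W + 8*(-4 - W)²)/(3*W*(19 + (-4 - W)²)))
A(5)*55 - 54 = ((⅓)*(-156 - 1*5 - 8*(4 + 5)²)/(5*(19 + (4 + 5)²)))*55 - 54 = ((⅓)*(⅕)*(-156 - 5 - 8*9²)/(19 + 9²))*55 - 54 = ((⅓)*(⅕)*(-156 - 5 - 8*81)/(19 + 81))*55 - 54 = ((⅓)*(⅕)*(-156 - 5 - 648)/100)*55 - 54 = ((⅓)*(⅕)*(1/100)*(-809))*55 - 54 = -809/1500*55 - 54 = -8899/300 - 54 = -25099/300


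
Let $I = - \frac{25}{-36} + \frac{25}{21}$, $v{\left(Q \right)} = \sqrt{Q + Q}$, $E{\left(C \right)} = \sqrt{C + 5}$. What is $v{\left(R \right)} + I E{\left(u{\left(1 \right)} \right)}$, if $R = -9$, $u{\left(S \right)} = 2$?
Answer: $\frac{475 \sqrt{7}}{252} + 3 i \sqrt{2} \approx 4.987 + 4.2426 i$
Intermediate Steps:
$E{\left(C \right)} = \sqrt{5 + C}$
$v{\left(Q \right)} = \sqrt{2} \sqrt{Q}$ ($v{\left(Q \right)} = \sqrt{2 Q} = \sqrt{2} \sqrt{Q}$)
$I = \frac{475}{252}$ ($I = \left(-25\right) \left(- \frac{1}{36}\right) + 25 \cdot \frac{1}{21} = \frac{25}{36} + \frac{25}{21} = \frac{475}{252} \approx 1.8849$)
$v{\left(R \right)} + I E{\left(u{\left(1 \right)} \right)} = \sqrt{2} \sqrt{-9} + \frac{475 \sqrt{5 + 2}}{252} = \sqrt{2} \cdot 3 i + \frac{475 \sqrt{7}}{252} = 3 i \sqrt{2} + \frac{475 \sqrt{7}}{252} = \frac{475 \sqrt{7}}{252} + 3 i \sqrt{2}$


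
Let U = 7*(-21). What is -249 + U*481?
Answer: -70956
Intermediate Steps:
U = -147
-249 + U*481 = -249 - 147*481 = -249 - 70707 = -70956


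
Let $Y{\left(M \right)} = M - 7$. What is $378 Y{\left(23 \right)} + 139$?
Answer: $6187$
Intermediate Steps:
$Y{\left(M \right)} = -7 + M$ ($Y{\left(M \right)} = M - 7 = -7 + M$)
$378 Y{\left(23 \right)} + 139 = 378 \left(-7 + 23\right) + 139 = 378 \cdot 16 + 139 = 6048 + 139 = 6187$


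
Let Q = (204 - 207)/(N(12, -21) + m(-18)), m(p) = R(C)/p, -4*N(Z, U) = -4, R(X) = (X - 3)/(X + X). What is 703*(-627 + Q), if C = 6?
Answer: -31447299/71 ≈ -4.4292e+5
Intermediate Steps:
R(X) = (-3 + X)/(2*X) (R(X) = (-3 + X)/((2*X)) = (-3 + X)*(1/(2*X)) = (-3 + X)/(2*X))
N(Z, U) = 1 (N(Z, U) = -¼*(-4) = 1)
m(p) = 1/(4*p) (m(p) = ((½)*(-3 + 6)/6)/p = ((½)*(⅙)*3)/p = 1/(4*p))
Q = -216/71 (Q = (204 - 207)/(1 + (¼)/(-18)) = -3/(1 + (¼)*(-1/18)) = -3/(1 - 1/72) = -3/71/72 = -3*72/71 = -216/71 ≈ -3.0423)
703*(-627 + Q) = 703*(-627 - 216/71) = 703*(-44733/71) = -31447299/71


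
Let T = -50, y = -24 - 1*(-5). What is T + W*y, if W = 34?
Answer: -696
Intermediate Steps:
y = -19 (y = -24 + 5 = -19)
T + W*y = -50 + 34*(-19) = -50 - 646 = -696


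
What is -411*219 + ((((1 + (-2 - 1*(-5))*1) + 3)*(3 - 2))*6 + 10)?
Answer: -89957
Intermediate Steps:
-411*219 + ((((1 + (-2 - 1*(-5))*1) + 3)*(3 - 2))*6 + 10) = -90009 + ((((1 + (-2 + 5)*1) + 3)*1)*6 + 10) = -90009 + ((((1 + 3*1) + 3)*1)*6 + 10) = -90009 + ((((1 + 3) + 3)*1)*6 + 10) = -90009 + (((4 + 3)*1)*6 + 10) = -90009 + ((7*1)*6 + 10) = -90009 + (7*6 + 10) = -90009 + (42 + 10) = -90009 + 52 = -89957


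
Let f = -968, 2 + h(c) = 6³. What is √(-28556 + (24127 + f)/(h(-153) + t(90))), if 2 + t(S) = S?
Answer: I*√2597427406/302 ≈ 168.76*I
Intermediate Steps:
h(c) = 214 (h(c) = -2 + 6³ = -2 + 216 = 214)
t(S) = -2 + S
√(-28556 + (24127 + f)/(h(-153) + t(90))) = √(-28556 + (24127 - 968)/(214 + (-2 + 90))) = √(-28556 + 23159/(214 + 88)) = √(-28556 + 23159/302) = √(-8600753/302) = I*√2597427406/302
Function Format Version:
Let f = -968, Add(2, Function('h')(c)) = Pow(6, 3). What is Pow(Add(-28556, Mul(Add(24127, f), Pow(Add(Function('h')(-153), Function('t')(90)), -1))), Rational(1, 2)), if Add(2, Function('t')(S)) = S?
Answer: Mul(Rational(1, 302), I, Pow(2597427406, Rational(1, 2))) ≈ Mul(168.76, I)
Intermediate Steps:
Function('h')(c) = 214 (Function('h')(c) = Add(-2, Pow(6, 3)) = Add(-2, 216) = 214)
Function('t')(S) = Add(-2, S)
Pow(Add(-28556, Mul(Add(24127, f), Pow(Add(Function('h')(-153), Function('t')(90)), -1))), Rational(1, 2)) = Pow(Add(-28556, Mul(Add(24127, -968), Pow(Add(214, Add(-2, 90)), -1))), Rational(1, 2)) = Pow(Add(-28556, Mul(23159, Pow(Add(214, 88), -1))), Rational(1, 2)) = Pow(Add(-28556, Mul(23159, Pow(302, -1))), Rational(1, 2)) = Pow(Add(-28556, Mul(23159, Rational(1, 302))), Rational(1, 2)) = Pow(Add(-28556, Rational(23159, 302)), Rational(1, 2)) = Pow(Rational(-8600753, 302), Rational(1, 2)) = Mul(Rational(1, 302), I, Pow(2597427406, Rational(1, 2)))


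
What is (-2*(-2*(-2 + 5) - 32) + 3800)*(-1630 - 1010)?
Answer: -10232640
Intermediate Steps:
(-2*(-2*(-2 + 5) - 32) + 3800)*(-1630 - 1010) = (-2*(-2*3 - 32) + 3800)*(-2640) = (-2*(-6 - 32) + 3800)*(-2640) = (-2*(-38) + 3800)*(-2640) = (76 + 3800)*(-2640) = 3876*(-2640) = -10232640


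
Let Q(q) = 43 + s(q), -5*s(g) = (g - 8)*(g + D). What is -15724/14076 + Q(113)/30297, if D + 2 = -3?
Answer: -42309094/35538381 ≈ -1.1905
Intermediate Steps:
D = -5 (D = -2 - 3 = -5)
s(g) = -(-8 + g)*(-5 + g)/5 (s(g) = -(g - 8)*(g - 5)/5 = -(-8 + g)*(-5 + g)/5)
Q(q) = 35 - q**2/5 + 13*q/5 (Q(q) = 43 + (-8 - q**2/5 + 13*q/5) = 35 - q**2/5 + 13*q/5)
-15724/14076 + Q(113)/30297 = -15724/14076 + (35 - 1/5*113**2 + (13/5)*113)/30297 = -15724*1/14076 + (35 - 1/5*12769 + 1469/5)*(1/30297) = -3931/3519 + (35 - 12769/5 + 1469/5)*(1/30297) = -3931/3519 - 2225*1/30297 = -3931/3519 - 2225/30297 = -42309094/35538381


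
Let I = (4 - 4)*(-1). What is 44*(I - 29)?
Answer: -1276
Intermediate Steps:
I = 0 (I = 0*(-1) = 0)
44*(I - 29) = 44*(0 - 29) = 44*(-29) = -1276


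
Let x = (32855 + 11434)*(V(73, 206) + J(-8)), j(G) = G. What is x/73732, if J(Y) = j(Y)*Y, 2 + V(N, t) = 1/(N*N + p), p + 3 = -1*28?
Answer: 4849305951/130210712 ≈ 37.242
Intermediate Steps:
p = -31 (p = -3 - 1*28 = -3 - 28 = -31)
V(N, t) = -2 + 1/(-31 + N²) (V(N, t) = -2 + 1/(N*N - 31) = -2 + 1/(N² - 31) = -2 + 1/(-31 + N²))
J(Y) = Y² (J(Y) = Y*Y = Y²)
x = 4849305951/1766 (x = (32855 + 11434)*((63 - 2*73²)/(-31 + 73²) + (-8)²) = 44289*((63 - 2*5329)/(-31 + 5329) + 64) = 44289*((63 - 10658)/5298 + 64) = 44289*((1/5298)*(-10595) + 64) = 44289*(-10595/5298 + 64) = 44289*(328477/5298) = 4849305951/1766 ≈ 2.7459e+6)
x/73732 = (4849305951/1766)/73732 = (4849305951/1766)*(1/73732) = 4849305951/130210712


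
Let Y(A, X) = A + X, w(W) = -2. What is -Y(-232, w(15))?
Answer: 234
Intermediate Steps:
-Y(-232, w(15)) = -(-232 - 2) = -1*(-234) = 234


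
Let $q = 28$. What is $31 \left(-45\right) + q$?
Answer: $-1367$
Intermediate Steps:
$31 \left(-45\right) + q = 31 \left(-45\right) + 28 = -1395 + 28 = -1367$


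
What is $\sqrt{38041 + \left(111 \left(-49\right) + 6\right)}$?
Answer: $4 \sqrt{2038} \approx 180.58$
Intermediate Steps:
$\sqrt{38041 + \left(111 \left(-49\right) + 6\right)} = \sqrt{38041 + \left(-5439 + 6\right)} = \sqrt{38041 - 5433} = \sqrt{32608} = 4 \sqrt{2038}$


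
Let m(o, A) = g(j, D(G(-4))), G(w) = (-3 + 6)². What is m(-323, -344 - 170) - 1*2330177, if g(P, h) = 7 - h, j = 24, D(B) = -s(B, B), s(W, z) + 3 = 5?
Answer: -2330168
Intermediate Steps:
G(w) = 9 (G(w) = 3² = 9)
s(W, z) = 2 (s(W, z) = -3 + 5 = 2)
D(B) = -2 (D(B) = -1*2 = -2)
m(o, A) = 9 (m(o, A) = 7 - 1*(-2) = 7 + 2 = 9)
m(-323, -344 - 170) - 1*2330177 = 9 - 1*2330177 = 9 - 2330177 = -2330168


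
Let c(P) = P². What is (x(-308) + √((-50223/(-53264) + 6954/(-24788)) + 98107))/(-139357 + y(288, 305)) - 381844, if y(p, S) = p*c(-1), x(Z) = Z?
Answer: -7586094704/19867 - 19*√1850573296934348359/11475869856388 ≈ -3.8184e+5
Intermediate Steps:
y(p, S) = p (y(p, S) = p*(-1)² = p*1 = p)
(x(-308) + √((-50223/(-53264) + 6954/(-24788)) + 98107))/(-139357 + y(288, 305)) - 381844 = (-308 + √((-50223/(-53264) + 6954/(-24788)) + 98107))/(-139357 + 288) - 381844 = (-308 + √((-50223*(-1/53264) + 6954*(-1/24788)) + 98107))/(-139069) - 381844 = (-308 + √((50223/53264 - 3477/12394) + 98107))*(-1/139069) - 381844 = (-308 + √(218632467/330077008 + 98107))*(-1/139069) - 381844 = (-308 + √(32383083656323/330077008))*(-1/139069) - 381844 = (-308 + 19*√1850573296934348359/82519252)*(-1/139069) - 381844 = (44/19867 - 19*√1850573296934348359/11475869856388) - 381844 = -7586094704/19867 - 19*√1850573296934348359/11475869856388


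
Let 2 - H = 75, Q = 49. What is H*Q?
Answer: -3577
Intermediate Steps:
H = -73 (H = 2 - 1*75 = 2 - 75 = -73)
H*Q = -73*49 = -3577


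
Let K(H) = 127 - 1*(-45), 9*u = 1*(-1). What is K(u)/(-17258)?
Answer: -86/8629 ≈ -0.0099664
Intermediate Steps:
u = -⅑ (u = (1*(-1))/9 = (⅑)*(-1) = -⅑ ≈ -0.11111)
K(H) = 172 (K(H) = 127 + 45 = 172)
K(u)/(-17258) = 172/(-17258) = 172*(-1/17258) = -86/8629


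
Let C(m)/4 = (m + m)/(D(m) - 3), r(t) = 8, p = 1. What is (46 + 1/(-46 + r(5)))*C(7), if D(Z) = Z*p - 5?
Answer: -48916/19 ≈ -2574.5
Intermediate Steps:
D(Z) = -5 + Z (D(Z) = Z*1 - 5 = Z - 5 = -5 + Z)
C(m) = 8*m/(-8 + m) (C(m) = 4*((m + m)/((-5 + m) - 3)) = 4*((2*m)/(-8 + m)) = 4*(2*m/(-8 + m)) = 8*m/(-8 + m))
(46 + 1/(-46 + r(5)))*C(7) = (46 + 1/(-46 + 8))*(8*7/(-8 + 7)) = (46 + 1/(-38))*(8*7/(-1)) = (46 - 1/38)*(8*7*(-1)) = (1747/38)*(-56) = -48916/19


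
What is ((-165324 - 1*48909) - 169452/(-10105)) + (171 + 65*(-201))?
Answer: -2294948883/10105 ≈ -2.2711e+5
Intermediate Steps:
((-165324 - 1*48909) - 169452/(-10105)) + (171 + 65*(-201)) = ((-165324 - 48909) - 169452*(-1/10105)) + (171 - 13065) = (-214233 + 169452/10105) - 12894 = -2164655013/10105 - 12894 = -2294948883/10105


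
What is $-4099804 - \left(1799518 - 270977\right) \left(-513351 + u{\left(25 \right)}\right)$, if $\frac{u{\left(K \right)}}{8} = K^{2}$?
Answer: $777031246087$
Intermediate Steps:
$u{\left(K \right)} = 8 K^{2}$
$-4099804 - \left(1799518 - 270977\right) \left(-513351 + u{\left(25 \right)}\right) = -4099804 - \left(1799518 - 270977\right) \left(-513351 + 8 \cdot 25^{2}\right) = -4099804 - 1528541 \left(-513351 + 8 \cdot 625\right) = -4099804 - 1528541 \left(-513351 + 5000\right) = -4099804 - 1528541 \left(-508351\right) = -4099804 - -777035345891 = -4099804 + 777035345891 = 777031246087$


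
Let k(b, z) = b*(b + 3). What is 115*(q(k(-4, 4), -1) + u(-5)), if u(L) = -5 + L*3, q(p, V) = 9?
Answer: -1265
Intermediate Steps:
k(b, z) = b*(3 + b)
u(L) = -5 + 3*L
115*(q(k(-4, 4), -1) + u(-5)) = 115*(9 + (-5 + 3*(-5))) = 115*(9 + (-5 - 15)) = 115*(9 - 20) = 115*(-11) = -1265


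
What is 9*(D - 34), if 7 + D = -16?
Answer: -513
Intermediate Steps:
D = -23 (D = -7 - 16 = -23)
9*(D - 34) = 9*(-23 - 34) = 9*(-57) = -513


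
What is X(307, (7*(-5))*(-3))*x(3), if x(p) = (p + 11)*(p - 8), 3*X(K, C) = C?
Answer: -2450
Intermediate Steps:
X(K, C) = C/3
x(p) = (-8 + p)*(11 + p) (x(p) = (11 + p)*(-8 + p) = (-8 + p)*(11 + p))
X(307, (7*(-5))*(-3))*x(3) = (((7*(-5))*(-3))/3)*(-88 + 3² + 3*3) = ((-35*(-3))/3)*(-88 + 9 + 9) = ((⅓)*105)*(-70) = 35*(-70) = -2450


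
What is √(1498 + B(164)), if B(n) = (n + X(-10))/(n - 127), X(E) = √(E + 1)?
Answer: √(2056830 + 111*I)/37 ≈ 38.761 + 0.0010459*I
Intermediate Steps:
X(E) = √(1 + E)
B(n) = (n + 3*I)/(-127 + n) (B(n) = (n + √(1 - 10))/(n - 127) = (n + √(-9))/(-127 + n) = (n + 3*I)/(-127 + n))
√(1498 + B(164)) = √(1498 + (164 + 3*I)/(-127 + 164)) = √(1498 + (164 + 3*I)/37) = √(1498 + (164/37 + 3*I/37)) = √(55590/37 + 3*I/37)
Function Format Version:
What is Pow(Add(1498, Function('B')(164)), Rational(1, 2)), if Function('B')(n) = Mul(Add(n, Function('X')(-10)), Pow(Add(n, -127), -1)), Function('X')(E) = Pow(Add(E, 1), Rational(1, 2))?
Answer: Mul(Rational(1, 37), Pow(Add(2056830, Mul(111, I)), Rational(1, 2))) ≈ Add(38.761, Mul(0.0010459, I))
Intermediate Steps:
Function('X')(E) = Pow(Add(1, E), Rational(1, 2))
Function('B')(n) = Mul(Pow(Add(-127, n), -1), Add(n, Mul(3, I))) (Function('B')(n) = Mul(Add(n, Pow(Add(1, -10), Rational(1, 2))), Pow(Add(n, -127), -1)) = Mul(Add(n, Pow(-9, Rational(1, 2))), Pow(Add(-127, n), -1)) = Mul(Add(n, Mul(3, I)), Pow(Add(-127, n), -1)) = Mul(Pow(Add(-127, n), -1), Add(n, Mul(3, I))))
Pow(Add(1498, Function('B')(164)), Rational(1, 2)) = Pow(Add(1498, Mul(Pow(Add(-127, 164), -1), Add(164, Mul(3, I)))), Rational(1, 2)) = Pow(Add(1498, Mul(Pow(37, -1), Add(164, Mul(3, I)))), Rational(1, 2)) = Pow(Add(1498, Mul(Rational(1, 37), Add(164, Mul(3, I)))), Rational(1, 2)) = Pow(Add(1498, Add(Rational(164, 37), Mul(Rational(3, 37), I))), Rational(1, 2)) = Pow(Add(Rational(55590, 37), Mul(Rational(3, 37), I)), Rational(1, 2))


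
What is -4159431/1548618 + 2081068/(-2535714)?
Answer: -2294984463793/654475390542 ≈ -3.5066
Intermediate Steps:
-4159431/1548618 + 2081068/(-2535714) = -4159431*1/1548618 + 2081068*(-1/2535714) = -1386477/516206 - 1040534/1267857 = -2294984463793/654475390542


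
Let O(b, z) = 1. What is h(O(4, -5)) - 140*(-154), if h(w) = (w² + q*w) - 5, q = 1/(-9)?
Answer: 194003/9 ≈ 21556.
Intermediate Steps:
q = -⅑ ≈ -0.11111
h(w) = -5 + w² - w/9 (h(w) = (w² - w/9) - 5 = -5 + w² - w/9)
h(O(4, -5)) - 140*(-154) = (-5 + 1² - ⅑*1) - 140*(-154) = (-5 + 1 - ⅑) + 21560 = -37/9 + 21560 = 194003/9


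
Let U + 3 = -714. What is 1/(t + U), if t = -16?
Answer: -1/733 ≈ -0.0013643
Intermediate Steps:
U = -717 (U = -3 - 714 = -717)
1/(t + U) = 1/(-16 - 717) = 1/(-733) = -1/733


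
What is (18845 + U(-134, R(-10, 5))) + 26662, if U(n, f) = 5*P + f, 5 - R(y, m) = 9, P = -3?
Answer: 45488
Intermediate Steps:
R(y, m) = -4 (R(y, m) = 5 - 1*9 = 5 - 9 = -4)
U(n, f) = -15 + f (U(n, f) = 5*(-3) + f = -15 + f)
(18845 + U(-134, R(-10, 5))) + 26662 = (18845 + (-15 - 4)) + 26662 = (18845 - 19) + 26662 = 18826 + 26662 = 45488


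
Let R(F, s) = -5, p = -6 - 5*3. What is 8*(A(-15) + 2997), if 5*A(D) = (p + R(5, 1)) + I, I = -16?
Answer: 119544/5 ≈ 23909.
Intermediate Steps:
p = -21 (p = -6 - 1*15 = -6 - 15 = -21)
A(D) = -42/5 (A(D) = ((-21 - 5) - 16)/5 = (-26 - 16)/5 = (1/5)*(-42) = -42/5)
8*(A(-15) + 2997) = 8*(-42/5 + 2997) = 8*(14943/5) = 119544/5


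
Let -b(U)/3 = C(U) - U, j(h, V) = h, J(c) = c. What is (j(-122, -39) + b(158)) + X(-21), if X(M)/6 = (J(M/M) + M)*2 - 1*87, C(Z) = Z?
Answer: -884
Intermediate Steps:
b(U) = 0 (b(U) = -3*(U - U) = -3*0 = 0)
X(M) = -510 + 12*M (X(M) = 6*((M/M + M)*2 - 1*87) = 6*((1 + M)*2 - 87) = 6*((2 + 2*M) - 87) = 6*(-85 + 2*M) = -510 + 12*M)
(j(-122, -39) + b(158)) + X(-21) = (-122 + 0) + (-510 + 12*(-21)) = -122 + (-510 - 252) = -122 - 762 = -884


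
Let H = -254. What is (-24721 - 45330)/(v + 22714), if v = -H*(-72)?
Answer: -70051/4426 ≈ -15.827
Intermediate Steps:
v = -18288 (v = -(-254)*(-72) = -1*18288 = -18288)
(-24721 - 45330)/(v + 22714) = (-24721 - 45330)/(-18288 + 22714) = -70051/4426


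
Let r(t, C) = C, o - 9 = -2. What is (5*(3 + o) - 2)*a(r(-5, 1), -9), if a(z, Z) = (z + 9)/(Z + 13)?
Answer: 120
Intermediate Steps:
o = 7 (o = 9 - 2 = 7)
a(z, Z) = (9 + z)/(13 + Z)
(5*(3 + o) - 2)*a(r(-5, 1), -9) = (5*(3 + 7) - 2)*((9 + 1)/(13 - 9)) = (5*10 - 2)*(10/4) = (50 - 2)*((¼)*10) = 48*(5/2) = 120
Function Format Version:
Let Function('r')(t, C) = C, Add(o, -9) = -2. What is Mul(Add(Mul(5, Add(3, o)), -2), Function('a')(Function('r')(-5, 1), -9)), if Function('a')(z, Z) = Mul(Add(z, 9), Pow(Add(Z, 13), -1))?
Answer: 120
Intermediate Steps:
o = 7 (o = Add(9, -2) = 7)
Function('a')(z, Z) = Mul(Pow(Add(13, Z), -1), Add(9, z)) (Function('a')(z, Z) = Mul(Add(9, z), Pow(Add(13, Z), -1)) = Mul(Pow(Add(13, Z), -1), Add(9, z)))
Mul(Add(Mul(5, Add(3, o)), -2), Function('a')(Function('r')(-5, 1), -9)) = Mul(Add(Mul(5, Add(3, 7)), -2), Mul(Pow(Add(13, -9), -1), Add(9, 1))) = Mul(Add(Mul(5, 10), -2), Mul(Pow(4, -1), 10)) = Mul(Add(50, -2), Mul(Rational(1, 4), 10)) = Mul(48, Rational(5, 2)) = 120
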